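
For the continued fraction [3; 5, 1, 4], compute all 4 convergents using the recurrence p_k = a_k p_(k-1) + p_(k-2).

Using the convergent recurrence p_i = a_i*p_{i-1} + p_{i-2}, q_i = a_i*q_{i-1} + q_{i-2} with p_{-2}=0, p_{-1}=1, q_{-2}=1, q_{-1}=0:
  i=0: a_0=3, p_0 = 3*1 + 0 = 3, q_0 = 3*0 + 1 = 1.
  i=1: a_1=5, p_1 = 5*3 + 1 = 16, q_1 = 5*1 + 0 = 5.
  i=2: a_2=1, p_2 = 1*16 + 3 = 19, q_2 = 1*5 + 1 = 6.
  i=3: a_3=4, p_3 = 4*19 + 16 = 92, q_3 = 4*6 + 5 = 29.

3/1, 16/5, 19/6, 92/29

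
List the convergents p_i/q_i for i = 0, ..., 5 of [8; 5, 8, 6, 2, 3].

Using the convergent recurrence p_i = a_i*p_{i-1} + p_{i-2}, q_i = a_i*q_{i-1} + q_{i-2} with p_{-2}=0, p_{-1}=1, q_{-2}=1, q_{-1}=0:
  i=0: a_0=8, p_0 = 8*1 + 0 = 8, q_0 = 8*0 + 1 = 1.
  i=1: a_1=5, p_1 = 5*8 + 1 = 41, q_1 = 5*1 + 0 = 5.
  i=2: a_2=8, p_2 = 8*41 + 8 = 336, q_2 = 8*5 + 1 = 41.
  i=3: a_3=6, p_3 = 6*336 + 41 = 2057, q_3 = 6*41 + 5 = 251.
  i=4: a_4=2, p_4 = 2*2057 + 336 = 4450, q_4 = 2*251 + 41 = 543.
  i=5: a_5=3, p_5 = 3*4450 + 2057 = 15407, q_5 = 3*543 + 251 = 1880.

8/1, 41/5, 336/41, 2057/251, 4450/543, 15407/1880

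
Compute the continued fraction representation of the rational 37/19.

Run the Euclidean algorithm on 37 and 19; the successive quotients are the partial quotients a_0, a_1, ... (each step inverts the fractional part left over by the previous one):
  37 = 1*19 + 18, so a_0 = 1.
  19 = 1*18 + 1, so a_1 = 1.
  18 = 18*1 + 0, so a_2 = 18.
The remainder reaches 0 after 3 divisions, so the expansion has 3 partial quotients, read off in order.

[1; 1, 18]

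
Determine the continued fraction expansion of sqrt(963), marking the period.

[31; (31, 62)]

Write x_i = (sqrt(963) + m_i)/d_i with (m_0, d_0) = (0, 1). a_0 = floor(sqrt(963)) = 31, since 31^2 = 961 <= 963 < 1024 = 32^2.
Iterate m_{i+1} = d_i*a_i - m_i, d_{i+1} = (963 - m_{i+1}^2)/d_i, a_{i+1} = floor((a_0 + m_{i+1})/d_{i+1}):
  m_1 = 1*31 - 0 = 31, d_1 = (963 - 31^2)/1 = 2/1 = 2, a_1 = floor((31 + 31)/2) = 31.
  m_2 = 2*31 - 31 = 31, d_2 = (963 - 31^2)/2 = 2/2 = 1, a_2 = floor((31 + 31)/1) = 62.
  m_3 = 1*62 - 31 = 31, d_3 = (963 - 31^2)/1 = 2/1 = 2: (m_3, d_3) = (m_1, d_1) = (31, 2), so from here the quotients repeat a_1, a_2; the period length is 2.
Hence the expansion of sqrt(963) is a_0 = 31 followed by the repeating block 31, 62 (period 2).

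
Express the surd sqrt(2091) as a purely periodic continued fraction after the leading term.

[45; (1, 2, 1, 2, 45, 2, 1, 2, 1, 90)]

Write x_i = (sqrt(2091) + m_i)/d_i with (m_0, d_0) = (0, 1). a_0 = floor(sqrt(2091)) = 45, since 45^2 = 2025 <= 2091 < 2116 = 46^2.
Iterate m_{i+1} = d_i*a_i - m_i, d_{i+1} = (2091 - m_{i+1}^2)/d_i, a_{i+1} = floor((a_0 + m_{i+1})/d_{i+1}):
  m_1 = 1*45 - 0 = 45, d_1 = (2091 - 45^2)/1 = 66/1 = 66, a_1 = floor((45 + 45)/66) = 1.
  m_2 = 66*1 - 45 = 21, d_2 = (2091 - 21^2)/66 = 1650/66 = 25, a_2 = floor((45 + 21)/25) = 2.
  m_3 = 25*2 - 21 = 29, d_3 = (2091 - 29^2)/25 = 1250/25 = 50, a_3 = floor((45 + 29)/50) = 1.
  m_4 = 50*1 - 29 = 21, d_4 = (2091 - 21^2)/50 = 1650/50 = 33, a_4 = floor((45 + 21)/33) = 2.
  m_5 = 33*2 - 21 = 45, d_5 = (2091 - 45^2)/33 = 66/33 = 2, a_5 = floor((45 + 45)/2) = 45.
  m_6 = 2*45 - 45 = 45, d_6 = (2091 - 45^2)/2 = 66/2 = 33, a_6 = floor((45 + 45)/33) = 2.
  m_7 = 33*2 - 45 = 21, d_7 = (2091 - 21^2)/33 = 1650/33 = 50, a_7 = floor((45 + 21)/50) = 1.
  m_8 = 50*1 - 21 = 29, d_8 = (2091 - 29^2)/50 = 1250/50 = 25, a_8 = floor((45 + 29)/25) = 2.
  m_9 = 25*2 - 29 = 21, d_9 = (2091 - 21^2)/25 = 1650/25 = 66, a_9 = floor((45 + 21)/66) = 1.
  m_10 = 66*1 - 21 = 45, d_10 = (2091 - 45^2)/66 = 66/66 = 1, a_10 = floor((45 + 45)/1) = 90.
  m_11 = 1*90 - 45 = 45, d_11 = (2091 - 45^2)/1 = 66/1 = 66: (m_11, d_11) = (m_1, d_1) = (45, 66), so from here the quotients repeat a_1, ..., a_10; the period length is 10.
Hence the expansion of sqrt(2091) is a_0 = 45 followed by the repeating block 1, 2, 1, 2, 45, 2, 1, 2, 1, 90 (period 10).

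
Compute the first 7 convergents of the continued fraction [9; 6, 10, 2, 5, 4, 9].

Using the convergent recurrence p_i = a_i*p_{i-1} + p_{i-2}, q_i = a_i*q_{i-1} + q_{i-2} with p_{-2}=0, p_{-1}=1, q_{-2}=1, q_{-1}=0:
  i=0: a_0=9, p_0 = 9*1 + 0 = 9, q_0 = 9*0 + 1 = 1.
  i=1: a_1=6, p_1 = 6*9 + 1 = 55, q_1 = 6*1 + 0 = 6.
  i=2: a_2=10, p_2 = 10*55 + 9 = 559, q_2 = 10*6 + 1 = 61.
  i=3: a_3=2, p_3 = 2*559 + 55 = 1173, q_3 = 2*61 + 6 = 128.
  i=4: a_4=5, p_4 = 5*1173 + 559 = 6424, q_4 = 5*128 + 61 = 701.
  i=5: a_5=4, p_5 = 4*6424 + 1173 = 26869, q_5 = 4*701 + 128 = 2932.
  i=6: a_6=9, p_6 = 9*26869 + 6424 = 248245, q_6 = 9*2932 + 701 = 27089.

9/1, 55/6, 559/61, 1173/128, 6424/701, 26869/2932, 248245/27089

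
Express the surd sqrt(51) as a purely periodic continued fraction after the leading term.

Write x_i = (sqrt(51) + m_i)/d_i with (m_0, d_0) = (0, 1). a_0 = floor(sqrt(51)) = 7, since 7^2 = 49 <= 51 < 64 = 8^2.
Iterate m_{i+1} = d_i*a_i - m_i, d_{i+1} = (51 - m_{i+1}^2)/d_i, a_{i+1} = floor((a_0 + m_{i+1})/d_{i+1}):
  m_1 = 1*7 - 0 = 7, d_1 = (51 - 7^2)/1 = 2/1 = 2, a_1 = floor((7 + 7)/2) = 7.
  m_2 = 2*7 - 7 = 7, d_2 = (51 - 7^2)/2 = 2/2 = 1, a_2 = floor((7 + 7)/1) = 14.
  m_3 = 1*14 - 7 = 7, d_3 = (51 - 7^2)/1 = 2/1 = 2: (m_3, d_3) = (m_1, d_1) = (7, 2), so from here the quotients repeat a_1, a_2; the period length is 2.
Hence the expansion of sqrt(51) is a_0 = 7 followed by the repeating block 7, 14 (period 2).

[7; (7, 14)]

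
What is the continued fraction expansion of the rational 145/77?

[1; 1, 7, 1, 1, 4]

Run the Euclidean algorithm on 145 and 77; the successive quotients are the partial quotients a_0, a_1, ... (each step inverts the fractional part left over by the previous one):
  145 = 1*77 + 68, so a_0 = 1.
  77 = 1*68 + 9, so a_1 = 1.
  68 = 7*9 + 5, so a_2 = 7.
  9 = 1*5 + 4, so a_3 = 1.
  5 = 1*4 + 1, so a_4 = 1.
  4 = 4*1 + 0, so a_5 = 4.
The remainder reaches 0 after 6 divisions, so the expansion has 6 partial quotients, read off in order.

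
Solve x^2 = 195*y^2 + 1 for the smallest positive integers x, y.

(x, y) = (14, 1)

First expand sqrt(195) as a continued fraction. With x_i = (sqrt(195) + m_i)/d_i and (m_0, d_0) = (0, 1): a_0 = floor(sqrt(195)) = 13, since 13^2 = 169 <= 195 < 196 = 14^2.
Iterate m_{i+1} = d_i*a_i - m_i, d_{i+1} = (195 - m_{i+1}^2)/d_i, a_{i+1} = floor((a_0 + m_{i+1})/d_{i+1}):
  m_1 = 1*13 - 0 = 13, d_1 = (195 - 13^2)/1 = 26/1 = 26, a_1 = floor((13 + 13)/26) = 1.
  m_2 = 26*1 - 13 = 13, d_2 = (195 - 13^2)/26 = 26/26 = 1, a_2 = floor((13 + 13)/1) = 26.
  m_3 = 1*26 - 13 = 13, d_3 = (195 - 13^2)/1 = 26/1 = 26: (m_3, d_3) = (m_1, d_1) = (13, 26), so from here the quotients repeat a_1, a_2; the period length is 2.
So sqrt(195) = [13; (1, 26)] with period length k = 2.
k is even, so the fundamental solution of x^2 - 195y^2 = 1 is (p_{k-1}, q_{k-1}) = (p_1, q_1); compute convergents through index 1.
Convergents (p_i = a_i*p_{i-1} + p_{i-2}, q_i = a_i*q_{i-1} + q_{i-2} with p_{-2}=0, p_{-1}=1, q_{-2}=1, q_{-1}=0):
  i=0: a_0=13, p_0 = 13*1 + 0 = 13, q_0 = 13*0 + 1 = 1.
  i=1: a_1=1, p_1 = 1*13 + 1 = 14, q_1 = 1*1 + 0 = 1.
Check: 14^2 - 195*1^2 = 196 - 195 = 1, so (x, y) = (14, 1) solves the equation, and by the theorem it is the least positive solution.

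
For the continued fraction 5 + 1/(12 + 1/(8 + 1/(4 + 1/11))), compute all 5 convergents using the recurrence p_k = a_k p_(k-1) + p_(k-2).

5/1, 61/12, 493/97, 2033/400, 22856/4497

Using the convergent recurrence p_i = a_i*p_{i-1} + p_{i-2}, q_i = a_i*q_{i-1} + q_{i-2} with p_{-2}=0, p_{-1}=1, q_{-2}=1, q_{-1}=0:
  i=0: a_0=5, p_0 = 5*1 + 0 = 5, q_0 = 5*0 + 1 = 1.
  i=1: a_1=12, p_1 = 12*5 + 1 = 61, q_1 = 12*1 + 0 = 12.
  i=2: a_2=8, p_2 = 8*61 + 5 = 493, q_2 = 8*12 + 1 = 97.
  i=3: a_3=4, p_3 = 4*493 + 61 = 2033, q_3 = 4*97 + 12 = 400.
  i=4: a_4=11, p_4 = 11*2033 + 493 = 22856, q_4 = 11*400 + 97 = 4497.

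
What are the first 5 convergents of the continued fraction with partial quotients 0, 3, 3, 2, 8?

0/1, 1/3, 3/10, 7/23, 59/194

Using the convergent recurrence p_i = a_i*p_{i-1} + p_{i-2}, q_i = a_i*q_{i-1} + q_{i-2} with p_{-2}=0, p_{-1}=1, q_{-2}=1, q_{-1}=0:
  i=0: a_0=0, p_0 = 0*1 + 0 = 0, q_0 = 0*0 + 1 = 1.
  i=1: a_1=3, p_1 = 3*0 + 1 = 1, q_1 = 3*1 + 0 = 3.
  i=2: a_2=3, p_2 = 3*1 + 0 = 3, q_2 = 3*3 + 1 = 10.
  i=3: a_3=2, p_3 = 2*3 + 1 = 7, q_3 = 2*10 + 3 = 23.
  i=4: a_4=8, p_4 = 8*7 + 3 = 59, q_4 = 8*23 + 10 = 194.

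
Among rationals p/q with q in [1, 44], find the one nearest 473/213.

91/41

Expand x = 473/213 as a continued fraction with the Euclidean algorithm:
  473 = 2*213 + 47, so a_0 = 2.
  213 = 4*47 + 25, so a_1 = 4.
  47 = 1*25 + 22, so a_2 = 1.
  25 = 1*22 + 3, so a_3 = 1.
  22 = 7*3 + 1, so a_4 = 7.
  3 = 3*1 + 0, so a_5 = 3.
so x = [2; 4, 1, 1, 7, 3].
Convergents (p_i = a_i*p_{i-1} + p_{i-2}, q_i = a_i*q_{i-1} + q_{i-2} with p_{-2}=0, p_{-1}=1, q_{-2}=1, q_{-1}=0), until the denominator exceeds 44:
  i=0: a_0=2, p_0 = 2*1 + 0 = 2, q_0 = 2*0 + 1 = 1.
  i=1: a_1=4, p_1 = 4*2 + 1 = 9, q_1 = 4*1 + 0 = 4.
  i=2: a_2=1, p_2 = 1*9 + 2 = 11, q_2 = 1*4 + 1 = 5.
  i=3: a_3=1, p_3 = 1*11 + 9 = 20, q_3 = 1*5 + 4 = 9.
  i=4: a_4=7, p_4 = 7*20 + 11 = 151, q_4 = 7*9 + 5 = 68.
q_4 = 68 > 44, so the last convergent with denominator <= 44 is p_3/q_3 = 20/9.
The closest fraction with denominator <= 44 is either p_3/q_3 or the intermediate fraction (k*p_3 + p_2)/(k*q_3 + q_2) with the largest k >= 1 whose denominator stays <= 44; these approach x as k grows, and every other convergent or intermediate fraction in range is farther away.
Largest k: floor((44 - q_2)/q_3) = floor((44 - 5)/9) = 4.
That gives (4*20 + 11)/(4*9 + 5) = 91/41.
Compare the errors: |x - 20/9| = |473*9 - 20*213|/(213*9) = 3/1917, and |x - 91/41| = |473*41 - 91*213|/(213*41) = 10/8733.
Cross-multiplying, 10*1917 = 19170 < 26199 = 3*8733, so 10/8733 is smaller: the intermediate fraction 91/41 is closer to x than 20/9.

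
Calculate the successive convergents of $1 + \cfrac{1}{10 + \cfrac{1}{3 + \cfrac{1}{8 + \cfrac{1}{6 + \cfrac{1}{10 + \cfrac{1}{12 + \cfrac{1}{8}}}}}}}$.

Using the convergent recurrence p_i = a_i*p_{i-1} + p_{i-2}, q_i = a_i*q_{i-1} + q_{i-2} with p_{-2}=0, p_{-1}=1, q_{-2}=1, q_{-1}=0:
  i=0: a_0=1, p_0 = 1*1 + 0 = 1, q_0 = 1*0 + 1 = 1.
  i=1: a_1=10, p_1 = 10*1 + 1 = 11, q_1 = 10*1 + 0 = 10.
  i=2: a_2=3, p_2 = 3*11 + 1 = 34, q_2 = 3*10 + 1 = 31.
  i=3: a_3=8, p_3 = 8*34 + 11 = 283, q_3 = 8*31 + 10 = 258.
  i=4: a_4=6, p_4 = 6*283 + 34 = 1732, q_4 = 6*258 + 31 = 1579.
  i=5: a_5=10, p_5 = 10*1732 + 283 = 17603, q_5 = 10*1579 + 258 = 16048.
  i=6: a_6=12, p_6 = 12*17603 + 1732 = 212968, q_6 = 12*16048 + 1579 = 194155.
  i=7: a_7=8, p_7 = 8*212968 + 17603 = 1721347, q_7 = 8*194155 + 16048 = 1569288.

1/1, 11/10, 34/31, 283/258, 1732/1579, 17603/16048, 212968/194155, 1721347/1569288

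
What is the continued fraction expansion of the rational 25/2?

Run the Euclidean algorithm on 25 and 2; the successive quotients are the partial quotients a_0, a_1, ... (each step inverts the fractional part left over by the previous one):
  25 = 12*2 + 1, so a_0 = 12.
  2 = 2*1 + 0, so a_1 = 2.
The remainder reaches 0 after 2 divisions, so the expansion has 2 partial quotients, read off in order.

[12; 2]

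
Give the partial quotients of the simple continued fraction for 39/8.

[4; 1, 7]

Run the Euclidean algorithm on 39 and 8; the successive quotients are the partial quotients a_0, a_1, ... (each step inverts the fractional part left over by the previous one):
  39 = 4*8 + 7, so a_0 = 4.
  8 = 1*7 + 1, so a_1 = 1.
  7 = 7*1 + 0, so a_2 = 7.
The remainder reaches 0 after 3 divisions, so the expansion has 3 partial quotients, read off in order.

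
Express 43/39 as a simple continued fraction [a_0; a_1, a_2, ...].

[1; 9, 1, 3]

Run the Euclidean algorithm on 43 and 39; the successive quotients are the partial quotients a_0, a_1, ... (each step inverts the fractional part left over by the previous one):
  43 = 1*39 + 4, so a_0 = 1.
  39 = 9*4 + 3, so a_1 = 9.
  4 = 1*3 + 1, so a_2 = 1.
  3 = 3*1 + 0, so a_3 = 3.
The remainder reaches 0 after 4 divisions, so the expansion has 4 partial quotients, read off in order.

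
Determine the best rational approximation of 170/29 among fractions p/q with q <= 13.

41/7

Expand x = 170/29 as a continued fraction with the Euclidean algorithm:
  170 = 5*29 + 25, so a_0 = 5.
  29 = 1*25 + 4, so a_1 = 1.
  25 = 6*4 + 1, so a_2 = 6.
  4 = 4*1 + 0, so a_3 = 4.
so x = [5; 1, 6, 4].
Convergents (p_i = a_i*p_{i-1} + p_{i-2}, q_i = a_i*q_{i-1} + q_{i-2} with p_{-2}=0, p_{-1}=1, q_{-2}=1, q_{-1}=0), until the denominator exceeds 13:
  i=0: a_0=5, p_0 = 5*1 + 0 = 5, q_0 = 5*0 + 1 = 1.
  i=1: a_1=1, p_1 = 1*5 + 1 = 6, q_1 = 1*1 + 0 = 1.
  i=2: a_2=6, p_2 = 6*6 + 5 = 41, q_2 = 6*1 + 1 = 7.
  i=3: a_3=4, p_3 = 4*41 + 6 = 170, q_3 = 4*7 + 1 = 29.
q_3 = 29 > 13, so the last convergent with denominator <= 13 is p_2/q_2 = 41/7.
The closest fraction with denominator <= 13 is either p_2/q_2 or the intermediate fraction (k*p_2 + p_1)/(k*q_2 + q_1) with the largest k >= 1 whose denominator stays <= 13; these approach x as k grows, and every other convergent or intermediate fraction in range is farther away.
Largest k: floor((13 - q_1)/q_2) = floor((13 - 1)/7) = 1.
That gives (1*41 + 6)/(1*7 + 1) = 47/8.
Compare the errors: |x - 41/7| = |170*7 - 41*29|/(29*7) = 1/203, and |x - 47/8| = |170*8 - 47*29|/(29*8) = 3/232.
Cross-multiplying, 1*232 = 232 < 609 = 3*203, so 1/203 is smaller: the convergent 41/7 is closer to x than 47/8.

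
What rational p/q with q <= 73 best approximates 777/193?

Expand x = 777/193 as a continued fraction with the Euclidean algorithm:
  777 = 4*193 + 5, so a_0 = 4.
  193 = 38*5 + 3, so a_1 = 38.
  5 = 1*3 + 2, so a_2 = 1.
  3 = 1*2 + 1, so a_3 = 1.
  2 = 2*1 + 0, so a_4 = 2.
so x = [4; 38, 1, 1, 2].
Convergents (p_i = a_i*p_{i-1} + p_{i-2}, q_i = a_i*q_{i-1} + q_{i-2} with p_{-2}=0, p_{-1}=1, q_{-2}=1, q_{-1}=0), until the denominator exceeds 73:
  i=0: a_0=4, p_0 = 4*1 + 0 = 4, q_0 = 4*0 + 1 = 1.
  i=1: a_1=38, p_1 = 38*4 + 1 = 153, q_1 = 38*1 + 0 = 38.
  i=2: a_2=1, p_2 = 1*153 + 4 = 157, q_2 = 1*38 + 1 = 39.
  i=3: a_3=1, p_3 = 1*157 + 153 = 310, q_3 = 1*39 + 38 = 77.
q_3 = 77 > 73, so the last convergent with denominator <= 73 is p_2/q_2 = 157/39.
The closest fraction with denominator <= 73 is either p_2/q_2 or the intermediate fraction (k*p_2 + p_1)/(k*q_2 + q_1) with the largest k >= 1 whose denominator stays <= 73; these approach x as k grows, and every other convergent or intermediate fraction in range is farther away.
Largest k: floor((73 - q_1)/q_2) = floor((73 - 38)/39) = 0.
Since k = 0, no intermediate fraction beyond p_2/q_2 has denominator <= 73, so the convergent 157/39 is the closest (its error is |777*39 - 157*193|/(193*39) = 2/7527).

157/39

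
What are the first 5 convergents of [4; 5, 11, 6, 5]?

4/1, 21/5, 235/56, 1431/341, 7390/1761

Using the convergent recurrence p_i = a_i*p_{i-1} + p_{i-2}, q_i = a_i*q_{i-1} + q_{i-2} with p_{-2}=0, p_{-1}=1, q_{-2}=1, q_{-1}=0:
  i=0: a_0=4, p_0 = 4*1 + 0 = 4, q_0 = 4*0 + 1 = 1.
  i=1: a_1=5, p_1 = 5*4 + 1 = 21, q_1 = 5*1 + 0 = 5.
  i=2: a_2=11, p_2 = 11*21 + 4 = 235, q_2 = 11*5 + 1 = 56.
  i=3: a_3=6, p_3 = 6*235 + 21 = 1431, q_3 = 6*56 + 5 = 341.
  i=4: a_4=5, p_4 = 5*1431 + 235 = 7390, q_4 = 5*341 + 56 = 1761.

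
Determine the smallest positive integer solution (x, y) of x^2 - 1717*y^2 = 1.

First expand sqrt(1717) as a continued fraction. With x_i = (sqrt(1717) + m_i)/d_i and (m_0, d_0) = (0, 1): a_0 = floor(sqrt(1717)) = 41, since 41^2 = 1681 <= 1717 < 1764 = 42^2.
Iterate m_{i+1} = d_i*a_i - m_i, d_{i+1} = (1717 - m_{i+1}^2)/d_i, a_{i+1} = floor((a_0 + m_{i+1})/d_{i+1}):
  m_1 = 1*41 - 0 = 41, d_1 = (1717 - 41^2)/1 = 36/1 = 36, a_1 = floor((41 + 41)/36) = 2.
  m_2 = 36*2 - 41 = 31, d_2 = (1717 - 31^2)/36 = 756/36 = 21, a_2 = floor((41 + 31)/21) = 3.
  m_3 = 21*3 - 31 = 32, d_3 = (1717 - 32^2)/21 = 693/21 = 33, a_3 = floor((41 + 32)/33) = 2.
  m_4 = 33*2 - 32 = 34, d_4 = (1717 - 34^2)/33 = 561/33 = 17, a_4 = floor((41 + 34)/17) = 4.
  m_5 = 17*4 - 34 = 34, d_5 = (1717 - 34^2)/17 = 561/17 = 33, a_5 = floor((41 + 34)/33) = 2.
  m_6 = 33*2 - 34 = 32, d_6 = (1717 - 32^2)/33 = 693/33 = 21, a_6 = floor((41 + 32)/21) = 3.
  m_7 = 21*3 - 32 = 31, d_7 = (1717 - 31^2)/21 = 756/21 = 36, a_7 = floor((41 + 31)/36) = 2.
  m_8 = 36*2 - 31 = 41, d_8 = (1717 - 41^2)/36 = 36/36 = 1, a_8 = floor((41 + 41)/1) = 82.
  m_9 = 1*82 - 41 = 41, d_9 = (1717 - 41^2)/1 = 36/1 = 36: (m_9, d_9) = (m_1, d_1) = (41, 36), so from here the quotients repeat a_1, ..., a_8; the period length is 8.
So sqrt(1717) = [41; (2, 3, 2, 4, 2, 3, 2, 82)] with period length k = 8.
k is even, so the fundamental solution of x^2 - 1717y^2 = 1 is (p_{k-1}, q_{k-1}) = (p_7, q_7); compute convergents through index 7.
Convergents (p_i = a_i*p_{i-1} + p_{i-2}, q_i = a_i*q_{i-1} + q_{i-2} with p_{-2}=0, p_{-1}=1, q_{-2}=1, q_{-1}=0):
  i=0: a_0=41, p_0 = 41*1 + 0 = 41, q_0 = 41*0 + 1 = 1.
  i=1: a_1=2, p_1 = 2*41 + 1 = 83, q_1 = 2*1 + 0 = 2.
  i=2: a_2=3, p_2 = 3*83 + 41 = 290, q_2 = 3*2 + 1 = 7.
  i=3: a_3=2, p_3 = 2*290 + 83 = 663, q_3 = 2*7 + 2 = 16.
  i=4: a_4=4, p_4 = 4*663 + 290 = 2942, q_4 = 4*16 + 7 = 71.
  i=5: a_5=2, p_5 = 2*2942 + 663 = 6547, q_5 = 2*71 + 16 = 158.
  i=6: a_6=3, p_6 = 3*6547 + 2942 = 22583, q_6 = 3*158 + 71 = 545.
  i=7: a_7=2, p_7 = 2*22583 + 6547 = 51713, q_7 = 2*545 + 158 = 1248.
Check: 51713^2 - 1717*1248^2 = 2674234369 - 2674234368 = 1, so (x, y) = (51713, 1248) solves the equation, and by the theorem it is the least positive solution.

(x, y) = (51713, 1248)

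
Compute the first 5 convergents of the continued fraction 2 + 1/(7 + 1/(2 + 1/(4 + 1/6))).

2/1, 15/7, 32/15, 143/67, 890/417

Using the convergent recurrence p_i = a_i*p_{i-1} + p_{i-2}, q_i = a_i*q_{i-1} + q_{i-2} with p_{-2}=0, p_{-1}=1, q_{-2}=1, q_{-1}=0:
  i=0: a_0=2, p_0 = 2*1 + 0 = 2, q_0 = 2*0 + 1 = 1.
  i=1: a_1=7, p_1 = 7*2 + 1 = 15, q_1 = 7*1 + 0 = 7.
  i=2: a_2=2, p_2 = 2*15 + 2 = 32, q_2 = 2*7 + 1 = 15.
  i=3: a_3=4, p_3 = 4*32 + 15 = 143, q_3 = 4*15 + 7 = 67.
  i=4: a_4=6, p_4 = 6*143 + 32 = 890, q_4 = 6*67 + 15 = 417.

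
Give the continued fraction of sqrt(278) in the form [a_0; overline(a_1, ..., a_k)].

Write x_i = (sqrt(278) + m_i)/d_i with (m_0, d_0) = (0, 1). a_0 = floor(sqrt(278)) = 16, since 16^2 = 256 <= 278 < 289 = 17^2.
Iterate m_{i+1} = d_i*a_i - m_i, d_{i+1} = (278 - m_{i+1}^2)/d_i, a_{i+1} = floor((a_0 + m_{i+1})/d_{i+1}):
  m_1 = 1*16 - 0 = 16, d_1 = (278 - 16^2)/1 = 22/1 = 22, a_1 = floor((16 + 16)/22) = 1.
  m_2 = 22*1 - 16 = 6, d_2 = (278 - 6^2)/22 = 242/22 = 11, a_2 = floor((16 + 6)/11) = 2.
  m_3 = 11*2 - 6 = 16, d_3 = (278 - 16^2)/11 = 22/11 = 2, a_3 = floor((16 + 16)/2) = 16.
  m_4 = 2*16 - 16 = 16, d_4 = (278 - 16^2)/2 = 22/2 = 11, a_4 = floor((16 + 16)/11) = 2.
  m_5 = 11*2 - 16 = 6, d_5 = (278 - 6^2)/11 = 242/11 = 22, a_5 = floor((16 + 6)/22) = 1.
  m_6 = 22*1 - 6 = 16, d_6 = (278 - 16^2)/22 = 22/22 = 1, a_6 = floor((16 + 16)/1) = 32.
  m_7 = 1*32 - 16 = 16, d_7 = (278 - 16^2)/1 = 22/1 = 22: (m_7, d_7) = (m_1, d_1) = (16, 22), so from here the quotients repeat a_1, ..., a_6; the period length is 6.
Hence the expansion of sqrt(278) is a_0 = 16 followed by the repeating block 1, 2, 16, 2, 1, 32 (period 6).

[16; overline(1, 2, 16, 2, 1, 32)]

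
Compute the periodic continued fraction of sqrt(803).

Write x_i = (sqrt(803) + m_i)/d_i with (m_0, d_0) = (0, 1). a_0 = floor(sqrt(803)) = 28, since 28^2 = 784 <= 803 < 841 = 29^2.
Iterate m_{i+1} = d_i*a_i - m_i, d_{i+1} = (803 - m_{i+1}^2)/d_i, a_{i+1} = floor((a_0 + m_{i+1})/d_{i+1}):
  m_1 = 1*28 - 0 = 28, d_1 = (803 - 28^2)/1 = 19/1 = 19, a_1 = floor((28 + 28)/19) = 2.
  m_2 = 19*2 - 28 = 10, d_2 = (803 - 10^2)/19 = 703/19 = 37, a_2 = floor((28 + 10)/37) = 1.
  m_3 = 37*1 - 10 = 27, d_3 = (803 - 27^2)/37 = 74/37 = 2, a_3 = floor((28 + 27)/2) = 27.
  m_4 = 2*27 - 27 = 27, d_4 = (803 - 27^2)/2 = 74/2 = 37, a_4 = floor((28 + 27)/37) = 1.
  m_5 = 37*1 - 27 = 10, d_5 = (803 - 10^2)/37 = 703/37 = 19, a_5 = floor((28 + 10)/19) = 2.
  m_6 = 19*2 - 10 = 28, d_6 = (803 - 28^2)/19 = 19/19 = 1, a_6 = floor((28 + 28)/1) = 56.
  m_7 = 1*56 - 28 = 28, d_7 = (803 - 28^2)/1 = 19/1 = 19: (m_7, d_7) = (m_1, d_1) = (28, 19), so from here the quotients repeat a_1, ..., a_6; the period length is 6.
Hence the expansion of sqrt(803) is a_0 = 28 followed by the repeating block 2, 1, 27, 1, 2, 56 (period 6).

[28; (2, 1, 27, 1, 2, 56)]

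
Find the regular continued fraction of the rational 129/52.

Run the Euclidean algorithm on 129 and 52; the successive quotients are the partial quotients a_0, a_1, ... (each step inverts the fractional part left over by the previous one):
  129 = 2*52 + 25, so a_0 = 2.
  52 = 2*25 + 2, so a_1 = 2.
  25 = 12*2 + 1, so a_2 = 12.
  2 = 2*1 + 0, so a_3 = 2.
The remainder reaches 0 after 4 divisions, so the expansion has 4 partial quotients, read off in order.

[2; 2, 12, 2]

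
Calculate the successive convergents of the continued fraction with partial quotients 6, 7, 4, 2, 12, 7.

Using the convergent recurrence p_i = a_i*p_{i-1} + p_{i-2}, q_i = a_i*q_{i-1} + q_{i-2} with p_{-2}=0, p_{-1}=1, q_{-2}=1, q_{-1}=0:
  i=0: a_0=6, p_0 = 6*1 + 0 = 6, q_0 = 6*0 + 1 = 1.
  i=1: a_1=7, p_1 = 7*6 + 1 = 43, q_1 = 7*1 + 0 = 7.
  i=2: a_2=4, p_2 = 4*43 + 6 = 178, q_2 = 4*7 + 1 = 29.
  i=3: a_3=2, p_3 = 2*178 + 43 = 399, q_3 = 2*29 + 7 = 65.
  i=4: a_4=12, p_4 = 12*399 + 178 = 4966, q_4 = 12*65 + 29 = 809.
  i=5: a_5=7, p_5 = 7*4966 + 399 = 35161, q_5 = 7*809 + 65 = 5728.

6/1, 43/7, 178/29, 399/65, 4966/809, 35161/5728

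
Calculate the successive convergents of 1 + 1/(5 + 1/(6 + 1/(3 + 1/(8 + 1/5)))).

Using the convergent recurrence p_i = a_i*p_{i-1} + p_{i-2}, q_i = a_i*q_{i-1} + q_{i-2} with p_{-2}=0, p_{-1}=1, q_{-2}=1, q_{-1}=0:
  i=0: a_0=1, p_0 = 1*1 + 0 = 1, q_0 = 1*0 + 1 = 1.
  i=1: a_1=5, p_1 = 5*1 + 1 = 6, q_1 = 5*1 + 0 = 5.
  i=2: a_2=6, p_2 = 6*6 + 1 = 37, q_2 = 6*5 + 1 = 31.
  i=3: a_3=3, p_3 = 3*37 + 6 = 117, q_3 = 3*31 + 5 = 98.
  i=4: a_4=8, p_4 = 8*117 + 37 = 973, q_4 = 8*98 + 31 = 815.
  i=5: a_5=5, p_5 = 5*973 + 117 = 4982, q_5 = 5*815 + 98 = 4173.

1/1, 6/5, 37/31, 117/98, 973/815, 4982/4173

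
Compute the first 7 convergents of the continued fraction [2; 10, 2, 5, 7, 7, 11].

2/1, 21/10, 44/21, 241/115, 1731/826, 12358/5897, 137669/65693

Using the convergent recurrence p_i = a_i*p_{i-1} + p_{i-2}, q_i = a_i*q_{i-1} + q_{i-2} with p_{-2}=0, p_{-1}=1, q_{-2}=1, q_{-1}=0:
  i=0: a_0=2, p_0 = 2*1 + 0 = 2, q_0 = 2*0 + 1 = 1.
  i=1: a_1=10, p_1 = 10*2 + 1 = 21, q_1 = 10*1 + 0 = 10.
  i=2: a_2=2, p_2 = 2*21 + 2 = 44, q_2 = 2*10 + 1 = 21.
  i=3: a_3=5, p_3 = 5*44 + 21 = 241, q_3 = 5*21 + 10 = 115.
  i=4: a_4=7, p_4 = 7*241 + 44 = 1731, q_4 = 7*115 + 21 = 826.
  i=5: a_5=7, p_5 = 7*1731 + 241 = 12358, q_5 = 7*826 + 115 = 5897.
  i=6: a_6=11, p_6 = 11*12358 + 1731 = 137669, q_6 = 11*5897 + 826 = 65693.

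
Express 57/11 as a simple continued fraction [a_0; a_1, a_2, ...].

Run the Euclidean algorithm on 57 and 11; the successive quotients are the partial quotients a_0, a_1, ... (each step inverts the fractional part left over by the previous one):
  57 = 5*11 + 2, so a_0 = 5.
  11 = 5*2 + 1, so a_1 = 5.
  2 = 2*1 + 0, so a_2 = 2.
The remainder reaches 0 after 3 divisions, so the expansion has 3 partial quotients, read off in order.

[5; 5, 2]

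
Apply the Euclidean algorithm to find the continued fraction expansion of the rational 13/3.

Run the Euclidean algorithm on 13 and 3; the successive quotients are the partial quotients a_0, a_1, ... (each step inverts the fractional part left over by the previous one):
  13 = 4*3 + 1, so a_0 = 4.
  3 = 3*1 + 0, so a_1 = 3.
The remainder reaches 0 after 2 divisions, so the expansion has 2 partial quotients, read off in order.

[4; 3]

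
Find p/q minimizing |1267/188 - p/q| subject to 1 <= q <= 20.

128/19

Expand x = 1267/188 as a continued fraction with the Euclidean algorithm:
  1267 = 6*188 + 139, so a_0 = 6.
  188 = 1*139 + 49, so a_1 = 1.
  139 = 2*49 + 41, so a_2 = 2.
  49 = 1*41 + 8, so a_3 = 1.
  41 = 5*8 + 1, so a_4 = 5.
  8 = 8*1 + 0, so a_5 = 8.
so x = [6; 1, 2, 1, 5, 8].
Convergents (p_i = a_i*p_{i-1} + p_{i-2}, q_i = a_i*q_{i-1} + q_{i-2} with p_{-2}=0, p_{-1}=1, q_{-2}=1, q_{-1}=0), until the denominator exceeds 20:
  i=0: a_0=6, p_0 = 6*1 + 0 = 6, q_0 = 6*0 + 1 = 1.
  i=1: a_1=1, p_1 = 1*6 + 1 = 7, q_1 = 1*1 + 0 = 1.
  i=2: a_2=2, p_2 = 2*7 + 6 = 20, q_2 = 2*1 + 1 = 3.
  i=3: a_3=1, p_3 = 1*20 + 7 = 27, q_3 = 1*3 + 1 = 4.
  i=4: a_4=5, p_4 = 5*27 + 20 = 155, q_4 = 5*4 + 3 = 23.
q_4 = 23 > 20, so the last convergent with denominator <= 20 is p_3/q_3 = 27/4.
The closest fraction with denominator <= 20 is either p_3/q_3 or the intermediate fraction (k*p_3 + p_2)/(k*q_3 + q_2) with the largest k >= 1 whose denominator stays <= 20; these approach x as k grows, and every other convergent or intermediate fraction in range is farther away.
Largest k: floor((20 - q_2)/q_3) = floor((20 - 3)/4) = 4.
That gives (4*27 + 20)/(4*4 + 3) = 128/19.
Compare the errors: |x - 27/4| = |1267*4 - 27*188|/(188*4) = 8/752, and |x - 128/19| = |1267*19 - 128*188|/(188*19) = 9/3572.
Cross-multiplying, 9*752 = 6768 < 28576 = 8*3572, so 9/3572 is smaller: the intermediate fraction 128/19 is closer to x than 27/4.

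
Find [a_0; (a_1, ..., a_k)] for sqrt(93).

[9; (1, 1, 1, 4, 6, 4, 1, 1, 1, 18)]

Write x_i = (sqrt(93) + m_i)/d_i with (m_0, d_0) = (0, 1). a_0 = floor(sqrt(93)) = 9, since 9^2 = 81 <= 93 < 100 = 10^2.
Iterate m_{i+1} = d_i*a_i - m_i, d_{i+1} = (93 - m_{i+1}^2)/d_i, a_{i+1} = floor((a_0 + m_{i+1})/d_{i+1}):
  m_1 = 1*9 - 0 = 9, d_1 = (93 - 9^2)/1 = 12/1 = 12, a_1 = floor((9 + 9)/12) = 1.
  m_2 = 12*1 - 9 = 3, d_2 = (93 - 3^2)/12 = 84/12 = 7, a_2 = floor((9 + 3)/7) = 1.
  m_3 = 7*1 - 3 = 4, d_3 = (93 - 4^2)/7 = 77/7 = 11, a_3 = floor((9 + 4)/11) = 1.
  m_4 = 11*1 - 4 = 7, d_4 = (93 - 7^2)/11 = 44/11 = 4, a_4 = floor((9 + 7)/4) = 4.
  m_5 = 4*4 - 7 = 9, d_5 = (93 - 9^2)/4 = 12/4 = 3, a_5 = floor((9 + 9)/3) = 6.
  m_6 = 3*6 - 9 = 9, d_6 = (93 - 9^2)/3 = 12/3 = 4, a_6 = floor((9 + 9)/4) = 4.
  m_7 = 4*4 - 9 = 7, d_7 = (93 - 7^2)/4 = 44/4 = 11, a_7 = floor((9 + 7)/11) = 1.
  m_8 = 11*1 - 7 = 4, d_8 = (93 - 4^2)/11 = 77/11 = 7, a_8 = floor((9 + 4)/7) = 1.
  m_9 = 7*1 - 4 = 3, d_9 = (93 - 3^2)/7 = 84/7 = 12, a_9 = floor((9 + 3)/12) = 1.
  m_10 = 12*1 - 3 = 9, d_10 = (93 - 9^2)/12 = 12/12 = 1, a_10 = floor((9 + 9)/1) = 18.
  m_11 = 1*18 - 9 = 9, d_11 = (93 - 9^2)/1 = 12/1 = 12: (m_11, d_11) = (m_1, d_1) = (9, 12), so from here the quotients repeat a_1, ..., a_10; the period length is 10.
Hence the expansion of sqrt(93) is a_0 = 9 followed by the repeating block 1, 1, 1, 4, 6, 4, 1, 1, 1, 18 (period 10).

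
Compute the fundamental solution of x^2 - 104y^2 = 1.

First expand sqrt(104) as a continued fraction. With x_i = (sqrt(104) + m_i)/d_i and (m_0, d_0) = (0, 1): a_0 = floor(sqrt(104)) = 10, since 10^2 = 100 <= 104 < 121 = 11^2.
Iterate m_{i+1} = d_i*a_i - m_i, d_{i+1} = (104 - m_{i+1}^2)/d_i, a_{i+1} = floor((a_0 + m_{i+1})/d_{i+1}):
  m_1 = 1*10 - 0 = 10, d_1 = (104 - 10^2)/1 = 4/1 = 4, a_1 = floor((10 + 10)/4) = 5.
  m_2 = 4*5 - 10 = 10, d_2 = (104 - 10^2)/4 = 4/4 = 1, a_2 = floor((10 + 10)/1) = 20.
  m_3 = 1*20 - 10 = 10, d_3 = (104 - 10^2)/1 = 4/1 = 4: (m_3, d_3) = (m_1, d_1) = (10, 4), so from here the quotients repeat a_1, a_2; the period length is 2.
So sqrt(104) = [10; (5, 20)] with period length k = 2.
k is even, so the fundamental solution of x^2 - 104y^2 = 1 is (p_{k-1}, q_{k-1}) = (p_1, q_1); compute convergents through index 1.
Convergents (p_i = a_i*p_{i-1} + p_{i-2}, q_i = a_i*q_{i-1} + q_{i-2} with p_{-2}=0, p_{-1}=1, q_{-2}=1, q_{-1}=0):
  i=0: a_0=10, p_0 = 10*1 + 0 = 10, q_0 = 10*0 + 1 = 1.
  i=1: a_1=5, p_1 = 5*10 + 1 = 51, q_1 = 5*1 + 0 = 5.
Check: 51^2 - 104*5^2 = 2601 - 2600 = 1, so (x, y) = (51, 5) solves the equation, and by the theorem it is the least positive solution.

(x, y) = (51, 5)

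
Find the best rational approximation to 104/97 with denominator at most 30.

Expand x = 104/97 as a continued fraction with the Euclidean algorithm:
  104 = 1*97 + 7, so a_0 = 1.
  97 = 13*7 + 6, so a_1 = 13.
  7 = 1*6 + 1, so a_2 = 1.
  6 = 6*1 + 0, so a_3 = 6.
so x = [1; 13, 1, 6].
Convergents (p_i = a_i*p_{i-1} + p_{i-2}, q_i = a_i*q_{i-1} + q_{i-2} with p_{-2}=0, p_{-1}=1, q_{-2}=1, q_{-1}=0), until the denominator exceeds 30:
  i=0: a_0=1, p_0 = 1*1 + 0 = 1, q_0 = 1*0 + 1 = 1.
  i=1: a_1=13, p_1 = 13*1 + 1 = 14, q_1 = 13*1 + 0 = 13.
  i=2: a_2=1, p_2 = 1*14 + 1 = 15, q_2 = 1*13 + 1 = 14.
  i=3: a_3=6, p_3 = 6*15 + 14 = 104, q_3 = 6*14 + 13 = 97.
q_3 = 97 > 30, so the last convergent with denominator <= 30 is p_2/q_2 = 15/14.
The closest fraction with denominator <= 30 is either p_2/q_2 or the intermediate fraction (k*p_2 + p_1)/(k*q_2 + q_1) with the largest k >= 1 whose denominator stays <= 30; these approach x as k grows, and every other convergent or intermediate fraction in range is farther away.
Largest k: floor((30 - q_1)/q_2) = floor((30 - 13)/14) = 1.
That gives (1*15 + 14)/(1*14 + 13) = 29/27.
Compare the errors: |x - 15/14| = |104*14 - 15*97|/(97*14) = 1/1358, and |x - 29/27| = |104*27 - 29*97|/(97*27) = 5/2619.
Cross-multiplying, 1*2619 = 2619 < 6790 = 5*1358, so 1/1358 is smaller: the convergent 15/14 is closer to x than 29/27.

15/14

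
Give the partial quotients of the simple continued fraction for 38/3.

[12; 1, 2]

Run the Euclidean algorithm on 38 and 3; the successive quotients are the partial quotients a_0, a_1, ... (each step inverts the fractional part left over by the previous one):
  38 = 12*3 + 2, so a_0 = 12.
  3 = 1*2 + 1, so a_1 = 1.
  2 = 2*1 + 0, so a_2 = 2.
The remainder reaches 0 after 3 divisions, so the expansion has 3 partial quotients, read off in order.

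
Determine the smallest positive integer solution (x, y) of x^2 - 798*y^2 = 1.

First expand sqrt(798) as a continued fraction. With x_i = (sqrt(798) + m_i)/d_i and (m_0, d_0) = (0, 1): a_0 = floor(sqrt(798)) = 28, since 28^2 = 784 <= 798 < 841 = 29^2.
Iterate m_{i+1} = d_i*a_i - m_i, d_{i+1} = (798 - m_{i+1}^2)/d_i, a_{i+1} = floor((a_0 + m_{i+1})/d_{i+1}):
  m_1 = 1*28 - 0 = 28, d_1 = (798 - 28^2)/1 = 14/1 = 14, a_1 = floor((28 + 28)/14) = 4.
  m_2 = 14*4 - 28 = 28, d_2 = (798 - 28^2)/14 = 14/14 = 1, a_2 = floor((28 + 28)/1) = 56.
  m_3 = 1*56 - 28 = 28, d_3 = (798 - 28^2)/1 = 14/1 = 14: (m_3, d_3) = (m_1, d_1) = (28, 14), so from here the quotients repeat a_1, a_2; the period length is 2.
So sqrt(798) = [28; (4, 56)] with period length k = 2.
k is even, so the fundamental solution of x^2 - 798y^2 = 1 is (p_{k-1}, q_{k-1}) = (p_1, q_1); compute convergents through index 1.
Convergents (p_i = a_i*p_{i-1} + p_{i-2}, q_i = a_i*q_{i-1} + q_{i-2} with p_{-2}=0, p_{-1}=1, q_{-2}=1, q_{-1}=0):
  i=0: a_0=28, p_0 = 28*1 + 0 = 28, q_0 = 28*0 + 1 = 1.
  i=1: a_1=4, p_1 = 4*28 + 1 = 113, q_1 = 4*1 + 0 = 4.
Check: 113^2 - 798*4^2 = 12769 - 12768 = 1, so (x, y) = (113, 4) solves the equation, and by the theorem it is the least positive solution.

(x, y) = (113, 4)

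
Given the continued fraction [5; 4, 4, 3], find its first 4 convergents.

5/1, 21/4, 89/17, 288/55

Using the convergent recurrence p_i = a_i*p_{i-1} + p_{i-2}, q_i = a_i*q_{i-1} + q_{i-2} with p_{-2}=0, p_{-1}=1, q_{-2}=1, q_{-1}=0:
  i=0: a_0=5, p_0 = 5*1 + 0 = 5, q_0 = 5*0 + 1 = 1.
  i=1: a_1=4, p_1 = 4*5 + 1 = 21, q_1 = 4*1 + 0 = 4.
  i=2: a_2=4, p_2 = 4*21 + 5 = 89, q_2 = 4*4 + 1 = 17.
  i=3: a_3=3, p_3 = 3*89 + 21 = 288, q_3 = 3*17 + 4 = 55.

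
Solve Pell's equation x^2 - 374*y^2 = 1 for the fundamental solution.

(x, y) = (3365, 174)

First expand sqrt(374) as a continued fraction. With x_i = (sqrt(374) + m_i)/d_i and (m_0, d_0) = (0, 1): a_0 = floor(sqrt(374)) = 19, since 19^2 = 361 <= 374 < 400 = 20^2.
Iterate m_{i+1} = d_i*a_i - m_i, d_{i+1} = (374 - m_{i+1}^2)/d_i, a_{i+1} = floor((a_0 + m_{i+1})/d_{i+1}):
  m_1 = 1*19 - 0 = 19, d_1 = (374 - 19^2)/1 = 13/1 = 13, a_1 = floor((19 + 19)/13) = 2.
  m_2 = 13*2 - 19 = 7, d_2 = (374 - 7^2)/13 = 325/13 = 25, a_2 = floor((19 + 7)/25) = 1.
  m_3 = 25*1 - 7 = 18, d_3 = (374 - 18^2)/25 = 50/25 = 2, a_3 = floor((19 + 18)/2) = 18.
  m_4 = 2*18 - 18 = 18, d_4 = (374 - 18^2)/2 = 50/2 = 25, a_4 = floor((19 + 18)/25) = 1.
  m_5 = 25*1 - 18 = 7, d_5 = (374 - 7^2)/25 = 325/25 = 13, a_5 = floor((19 + 7)/13) = 2.
  m_6 = 13*2 - 7 = 19, d_6 = (374 - 19^2)/13 = 13/13 = 1, a_6 = floor((19 + 19)/1) = 38.
  m_7 = 1*38 - 19 = 19, d_7 = (374 - 19^2)/1 = 13/1 = 13: (m_7, d_7) = (m_1, d_1) = (19, 13), so from here the quotients repeat a_1, ..., a_6; the period length is 6.
So sqrt(374) = [19; (2, 1, 18, 1, 2, 38)] with period length k = 6.
k is even, so the fundamental solution of x^2 - 374y^2 = 1 is (p_{k-1}, q_{k-1}) = (p_5, q_5); compute convergents through index 5.
Convergents (p_i = a_i*p_{i-1} + p_{i-2}, q_i = a_i*q_{i-1} + q_{i-2} with p_{-2}=0, p_{-1}=1, q_{-2}=1, q_{-1}=0):
  i=0: a_0=19, p_0 = 19*1 + 0 = 19, q_0 = 19*0 + 1 = 1.
  i=1: a_1=2, p_1 = 2*19 + 1 = 39, q_1 = 2*1 + 0 = 2.
  i=2: a_2=1, p_2 = 1*39 + 19 = 58, q_2 = 1*2 + 1 = 3.
  i=3: a_3=18, p_3 = 18*58 + 39 = 1083, q_3 = 18*3 + 2 = 56.
  i=4: a_4=1, p_4 = 1*1083 + 58 = 1141, q_4 = 1*56 + 3 = 59.
  i=5: a_5=2, p_5 = 2*1141 + 1083 = 3365, q_5 = 2*59 + 56 = 174.
Check: 3365^2 - 374*174^2 = 11323225 - 11323224 = 1, so (x, y) = (3365, 174) solves the equation, and by the theorem it is the least positive solution.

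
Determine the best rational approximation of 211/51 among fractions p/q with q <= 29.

120/29

Expand x = 211/51 as a continued fraction with the Euclidean algorithm:
  211 = 4*51 + 7, so a_0 = 4.
  51 = 7*7 + 2, so a_1 = 7.
  7 = 3*2 + 1, so a_2 = 3.
  2 = 2*1 + 0, so a_3 = 2.
so x = [4; 7, 3, 2].
Convergents (p_i = a_i*p_{i-1} + p_{i-2}, q_i = a_i*q_{i-1} + q_{i-2} with p_{-2}=0, p_{-1}=1, q_{-2}=1, q_{-1}=0), until the denominator exceeds 29:
  i=0: a_0=4, p_0 = 4*1 + 0 = 4, q_0 = 4*0 + 1 = 1.
  i=1: a_1=7, p_1 = 7*4 + 1 = 29, q_1 = 7*1 + 0 = 7.
  i=2: a_2=3, p_2 = 3*29 + 4 = 91, q_2 = 3*7 + 1 = 22.
  i=3: a_3=2, p_3 = 2*91 + 29 = 211, q_3 = 2*22 + 7 = 51.
q_3 = 51 > 29, so the last convergent with denominator <= 29 is p_2/q_2 = 91/22.
The closest fraction with denominator <= 29 is either p_2/q_2 or the intermediate fraction (k*p_2 + p_1)/(k*q_2 + q_1) with the largest k >= 1 whose denominator stays <= 29; these approach x as k grows, and every other convergent or intermediate fraction in range is farther away.
Largest k: floor((29 - q_1)/q_2) = floor((29 - 7)/22) = 1.
That gives (1*91 + 29)/(1*22 + 7) = 120/29.
Compare the errors: |x - 91/22| = |211*22 - 91*51|/(51*22) = 1/1122, and |x - 120/29| = |211*29 - 120*51|/(51*29) = 1/1479.
Cross-multiplying, 1*1122 = 1122 < 1479 = 1*1479, so 1/1479 is smaller: the intermediate fraction 120/29 is closer to x than 91/22.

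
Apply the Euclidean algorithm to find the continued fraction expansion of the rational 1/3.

Run the Euclidean algorithm on 1 and 3; the successive quotients are the partial quotients a_0, a_1, ... (each step inverts the fractional part left over by the previous one):
  1 = 0*3 + 1, so a_0 = 0.
  3 = 3*1 + 0, so a_1 = 3.
The remainder reaches 0 after 2 divisions, so the expansion has 2 partial quotients, read off in order.

[0; 3]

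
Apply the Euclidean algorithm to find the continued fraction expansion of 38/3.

Run the Euclidean algorithm on 38 and 3; the successive quotients are the partial quotients a_0, a_1, ... (each step inverts the fractional part left over by the previous one):
  38 = 12*3 + 2, so a_0 = 12.
  3 = 1*2 + 1, so a_1 = 1.
  2 = 2*1 + 0, so a_2 = 2.
The remainder reaches 0 after 3 divisions, so the expansion has 3 partial quotients, read off in order.

[12; 1, 2]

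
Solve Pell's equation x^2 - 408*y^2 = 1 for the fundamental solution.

First expand sqrt(408) as a continued fraction. With x_i = (sqrt(408) + m_i)/d_i and (m_0, d_0) = (0, 1): a_0 = floor(sqrt(408)) = 20, since 20^2 = 400 <= 408 < 441 = 21^2.
Iterate m_{i+1} = d_i*a_i - m_i, d_{i+1} = (408 - m_{i+1}^2)/d_i, a_{i+1} = floor((a_0 + m_{i+1})/d_{i+1}):
  m_1 = 1*20 - 0 = 20, d_1 = (408 - 20^2)/1 = 8/1 = 8, a_1 = floor((20 + 20)/8) = 5.
  m_2 = 8*5 - 20 = 20, d_2 = (408 - 20^2)/8 = 8/8 = 1, a_2 = floor((20 + 20)/1) = 40.
  m_3 = 1*40 - 20 = 20, d_3 = (408 - 20^2)/1 = 8/1 = 8: (m_3, d_3) = (m_1, d_1) = (20, 8), so from here the quotients repeat a_1, a_2; the period length is 2.
So sqrt(408) = [20; (5, 40)] with period length k = 2.
k is even, so the fundamental solution of x^2 - 408y^2 = 1 is (p_{k-1}, q_{k-1}) = (p_1, q_1); compute convergents through index 1.
Convergents (p_i = a_i*p_{i-1} + p_{i-2}, q_i = a_i*q_{i-1} + q_{i-2} with p_{-2}=0, p_{-1}=1, q_{-2}=1, q_{-1}=0):
  i=0: a_0=20, p_0 = 20*1 + 0 = 20, q_0 = 20*0 + 1 = 1.
  i=1: a_1=5, p_1 = 5*20 + 1 = 101, q_1 = 5*1 + 0 = 5.
Check: 101^2 - 408*5^2 = 10201 - 10200 = 1, so (x, y) = (101, 5) solves the equation, and by the theorem it is the least positive solution.

(x, y) = (101, 5)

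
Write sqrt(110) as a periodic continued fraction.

[10; (2, 20)]

Write x_i = (sqrt(110) + m_i)/d_i with (m_0, d_0) = (0, 1). a_0 = floor(sqrt(110)) = 10, since 10^2 = 100 <= 110 < 121 = 11^2.
Iterate m_{i+1} = d_i*a_i - m_i, d_{i+1} = (110 - m_{i+1}^2)/d_i, a_{i+1} = floor((a_0 + m_{i+1})/d_{i+1}):
  m_1 = 1*10 - 0 = 10, d_1 = (110 - 10^2)/1 = 10/1 = 10, a_1 = floor((10 + 10)/10) = 2.
  m_2 = 10*2 - 10 = 10, d_2 = (110 - 10^2)/10 = 10/10 = 1, a_2 = floor((10 + 10)/1) = 20.
  m_3 = 1*20 - 10 = 10, d_3 = (110 - 10^2)/1 = 10/1 = 10: (m_3, d_3) = (m_1, d_1) = (10, 10), so from here the quotients repeat a_1, a_2; the period length is 2.
Hence the expansion of sqrt(110) is a_0 = 10 followed by the repeating block 2, 20 (period 2).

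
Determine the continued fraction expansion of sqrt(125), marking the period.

Write x_i = (sqrt(125) + m_i)/d_i with (m_0, d_0) = (0, 1). a_0 = floor(sqrt(125)) = 11, since 11^2 = 121 <= 125 < 144 = 12^2.
Iterate m_{i+1} = d_i*a_i - m_i, d_{i+1} = (125 - m_{i+1}^2)/d_i, a_{i+1} = floor((a_0 + m_{i+1})/d_{i+1}):
  m_1 = 1*11 - 0 = 11, d_1 = (125 - 11^2)/1 = 4/1 = 4, a_1 = floor((11 + 11)/4) = 5.
  m_2 = 4*5 - 11 = 9, d_2 = (125 - 9^2)/4 = 44/4 = 11, a_2 = floor((11 + 9)/11) = 1.
  m_3 = 11*1 - 9 = 2, d_3 = (125 - 2^2)/11 = 121/11 = 11, a_3 = floor((11 + 2)/11) = 1.
  m_4 = 11*1 - 2 = 9, d_4 = (125 - 9^2)/11 = 44/11 = 4, a_4 = floor((11 + 9)/4) = 5.
  m_5 = 4*5 - 9 = 11, d_5 = (125 - 11^2)/4 = 4/4 = 1, a_5 = floor((11 + 11)/1) = 22.
  m_6 = 1*22 - 11 = 11, d_6 = (125 - 11^2)/1 = 4/1 = 4: (m_6, d_6) = (m_1, d_1) = (11, 4), so from here the quotients repeat a_1, ..., a_5; the period length is 5.
Hence the expansion of sqrt(125) is a_0 = 11 followed by the repeating block 5, 1, 1, 5, 22 (period 5).

[11; (5, 1, 1, 5, 22)]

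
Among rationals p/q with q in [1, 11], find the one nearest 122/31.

43/11

Expand x = 122/31 as a continued fraction with the Euclidean algorithm:
  122 = 3*31 + 29, so a_0 = 3.
  31 = 1*29 + 2, so a_1 = 1.
  29 = 14*2 + 1, so a_2 = 14.
  2 = 2*1 + 0, so a_3 = 2.
so x = [3; 1, 14, 2].
Convergents (p_i = a_i*p_{i-1} + p_{i-2}, q_i = a_i*q_{i-1} + q_{i-2} with p_{-2}=0, p_{-1}=1, q_{-2}=1, q_{-1}=0), until the denominator exceeds 11:
  i=0: a_0=3, p_0 = 3*1 + 0 = 3, q_0 = 3*0 + 1 = 1.
  i=1: a_1=1, p_1 = 1*3 + 1 = 4, q_1 = 1*1 + 0 = 1.
  i=2: a_2=14, p_2 = 14*4 + 3 = 59, q_2 = 14*1 + 1 = 15.
q_2 = 15 > 11, so the last convergent with denominator <= 11 is p_1/q_1 = 4/1.
The closest fraction with denominator <= 11 is either p_1/q_1 or the intermediate fraction (k*p_1 + p_0)/(k*q_1 + q_0) with the largest k >= 1 whose denominator stays <= 11; these approach x as k grows, and every other convergent or intermediate fraction in range is farther away.
Largest k: floor((11 - q_0)/q_1) = floor((11 - 1)/1) = 10.
That gives (10*4 + 3)/(10*1 + 1) = 43/11.
Compare the errors: |x - 4/1| = |122*1 - 4*31|/(31*1) = 2/31, and |x - 43/11| = |122*11 - 43*31|/(31*11) = 9/341.
Cross-multiplying, 9*31 = 279 < 682 = 2*341, so 9/341 is smaller: the intermediate fraction 43/11 is closer to x than 4/1.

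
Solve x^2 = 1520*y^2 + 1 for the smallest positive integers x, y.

(x, y) = (39, 1)

First expand sqrt(1520) as a continued fraction. With x_i = (sqrt(1520) + m_i)/d_i and (m_0, d_0) = (0, 1): a_0 = floor(sqrt(1520)) = 38, since 38^2 = 1444 <= 1520 < 1521 = 39^2.
Iterate m_{i+1} = d_i*a_i - m_i, d_{i+1} = (1520 - m_{i+1}^2)/d_i, a_{i+1} = floor((a_0 + m_{i+1})/d_{i+1}):
  m_1 = 1*38 - 0 = 38, d_1 = (1520 - 38^2)/1 = 76/1 = 76, a_1 = floor((38 + 38)/76) = 1.
  m_2 = 76*1 - 38 = 38, d_2 = (1520 - 38^2)/76 = 76/76 = 1, a_2 = floor((38 + 38)/1) = 76.
  m_3 = 1*76 - 38 = 38, d_3 = (1520 - 38^2)/1 = 76/1 = 76: (m_3, d_3) = (m_1, d_1) = (38, 76), so from here the quotients repeat a_1, a_2; the period length is 2.
So sqrt(1520) = [38; (1, 76)] with period length k = 2.
k is even, so the fundamental solution of x^2 - 1520y^2 = 1 is (p_{k-1}, q_{k-1}) = (p_1, q_1); compute convergents through index 1.
Convergents (p_i = a_i*p_{i-1} + p_{i-2}, q_i = a_i*q_{i-1} + q_{i-2} with p_{-2}=0, p_{-1}=1, q_{-2}=1, q_{-1}=0):
  i=0: a_0=38, p_0 = 38*1 + 0 = 38, q_0 = 38*0 + 1 = 1.
  i=1: a_1=1, p_1 = 1*38 + 1 = 39, q_1 = 1*1 + 0 = 1.
Check: 39^2 - 1520*1^2 = 1521 - 1520 = 1, so (x, y) = (39, 1) solves the equation, and by the theorem it is the least positive solution.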